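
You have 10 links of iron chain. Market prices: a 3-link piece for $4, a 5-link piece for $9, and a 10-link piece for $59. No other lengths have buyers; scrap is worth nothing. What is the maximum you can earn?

Build best[k] bottom-up: best[k] = max over allowed piece i of (p[i] + best[k−i]).
best[1] = 0
best[2] = 0
best[3] = 4
best[4] = 4
best[5] = max(4+0, 9+0) = 9
best[6] = max(4+4, 9+0) = 9
best[7] = max(4+4, 9+0) = 9
best[8] = max(4+9, 9+4) = 13
best[9] = max(4+9, 9+4) = 13
best[10] = max(4+9, 9+9, 59+0) = 59
One optimal cutting: 10 → $59.

59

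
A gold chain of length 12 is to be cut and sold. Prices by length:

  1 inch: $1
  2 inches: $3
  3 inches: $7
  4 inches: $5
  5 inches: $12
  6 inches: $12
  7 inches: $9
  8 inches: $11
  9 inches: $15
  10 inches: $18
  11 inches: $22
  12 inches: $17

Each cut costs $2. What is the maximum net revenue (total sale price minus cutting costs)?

23

Consider every possible first cut. v[k] is the best of p[i]+v[k−i] over all sellable i≤k, charging 2 whenever i<k.
v[1] = 1
v[2] = max(1+1-2, 3+0) = 3
v[3] = max(1+3-2, 3+1-2, 7+0) = 7
v[4] = max(1+7-2, 3+3-2, 7+1-2, 5+0) = 6
v[5] = max(1+6-2, 3+7-2, 7+3-2, 5+1-2, 12+0) = 12
v[6] = max(1+12-2, 3+6-2, 7+7-2, 5+3-2, 12+1-2, 12+0) = 12
v[7] = max(1+12-2, 3+12-2, 7+6-2, …, 12+1-2, 9+0) = 13
v[8] = max(1+13-2, 3+12-2, 7+12-2, …, 9+1-2, 11+0) = 17
v[9] = max(1+17-2, 3+13-2, 7+12-2, …, 11+1-2, 15+0) = 17
v[10] = max(1+17-2, 3+17-2, 7+13-2, …, 15+1-2, 18+0) = 22
v[11] = max(1+22-2, 3+17-2, 7+17-2, …, 18+1-2, 22+0) = 22
v[12] = max(1+22-2, 3+22-2, 7+17-2, …, 22+1-2, 17+0) = 23
One optimal plan: pieces 5 + 5 + 2 (2 cuts) → $27 − $4 = $23.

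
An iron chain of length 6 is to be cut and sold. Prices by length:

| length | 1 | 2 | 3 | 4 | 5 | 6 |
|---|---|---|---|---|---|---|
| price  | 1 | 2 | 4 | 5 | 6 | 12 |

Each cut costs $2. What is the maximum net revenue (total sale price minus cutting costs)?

12

Build net[k] bottom-up: net[k] = max over allowed piece i of (p[i] + net[k−i]) − 2 per cut.
net[1] = 1
net[2] = max(1+1-2, 2+0) = 2
net[3] = max(1+2-2, 2+1-2, 4+0) = 4
net[4] = max(1+4-2, 2+2-2, 4+1-2, 5+0) = 5
net[5] = max(1+5-2, 2+4-2, 4+2-2, 5+1-2, 6+0) = 6
net[6] = max(1+6-2, 2+5-2, 4+4-2, 5+2-2, 6+1-2, 12+0) = 12
Best is to make no cuts and sell whole for $12.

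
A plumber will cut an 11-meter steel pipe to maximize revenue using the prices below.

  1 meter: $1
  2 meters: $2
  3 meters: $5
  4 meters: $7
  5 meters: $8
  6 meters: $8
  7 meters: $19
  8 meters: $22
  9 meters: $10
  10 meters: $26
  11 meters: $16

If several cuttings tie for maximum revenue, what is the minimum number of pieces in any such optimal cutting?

2

Build r[k] bottom-up: r[k] = max over allowed piece i of (p[i] + r[k−i]).
r[1] = 1
r[2] = max(1+1, 2+0) = 2
r[3] = max(1+2, 2+1, 5+0) = 5
r[4] = max(1+5, 2+2, 5+1, 7+0) = 7
r[5] = max(1+7, 2+5, 5+2, 7+1, 8+0) = 8
r[6] = max(1+8, 2+7, 5+5, 7+2, 8+1, 8+0) = 10
r[7] = max(1+10, 2+8, 5+7, …, 8+1, 19+0) = 19
r[8] = max(1+19, 2+10, 5+8, …, 19+1, 22+0) = 22
r[9] = max(1+22, 2+19, 5+10, …, 22+1, 10+0) = 23
r[10] = max(1+23, 2+22, 5+19, …, 10+1, 26+0) = 26
r[11] = max(1+26, 2+23, 5+22, …, 26+1, 16+0) = 27
Maximum revenue is $27.
Now minimize piece count subject to staying optimal: for each k, pieces[k] = 1 + min over i with p[i]+r[k−i]=r[k] of pieces[k−i].
pieces[8] = 1
pieces[9] = 2
pieces[10] = 1
pieces[11] = 2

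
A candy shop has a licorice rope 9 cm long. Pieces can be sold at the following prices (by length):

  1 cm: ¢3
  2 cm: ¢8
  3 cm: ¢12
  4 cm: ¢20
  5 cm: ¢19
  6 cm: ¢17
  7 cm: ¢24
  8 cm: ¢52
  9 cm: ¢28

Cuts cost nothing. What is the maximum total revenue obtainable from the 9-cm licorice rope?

Let R[k] be the best obtainable value from length k. For each k, try every first piece i and keep the best of price[i] + R[k−i].
R[1] = 3
R[2] = max(3+3, 8+0) = 8
R[3] = max(3+8, 8+3, 12+0) = 12
R[4] = max(3+12, 8+8, 12+3, 20+0) = 20
R[5] = max(3+20, 8+12, 12+8, 20+3, 19+0) = 23
R[6] = max(3+23, 8+20, 12+12, 20+8, 19+3, 17+0) = 28
R[7] = max(3+28, 8+23, 12+20, …, 17+3, 24+0) = 32
R[8] = max(3+32, 8+28, 12+23, …, 24+3, 52+0) = 52
R[9] = max(3+52, 8+32, 12+28, …, 52+3, 28+0) = 55
One optimal cutting: 8 + 1 → ¢52 + ¢3 = ¢55.

55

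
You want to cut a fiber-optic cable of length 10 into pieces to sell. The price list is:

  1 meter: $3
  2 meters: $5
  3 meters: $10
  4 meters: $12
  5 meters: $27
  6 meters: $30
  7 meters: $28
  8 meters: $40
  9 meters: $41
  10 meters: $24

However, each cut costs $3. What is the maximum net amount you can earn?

Consider every possible first cut. v[k] is the best of p[i]+v[k−i] over all sellable i≤k, charging 3 whenever i<k.
v[1] = 3
v[2] = max(3+3-3, 5+0) = 5
v[3] = max(3+5-3, 5+3-3, 10+0) = 10
v[4] = max(3+10-3, 5+5-3, 10+3-3, 12+0) = 12
v[5] = max(3+12-3, 5+10-3, 10+5-3, 12+3-3, 27+0) = 27
v[6] = max(3+27-3, 5+12-3, 10+10-3, 12+5-3, 27+3-3, 30+0) = 30
v[7] = max(3+30-3, 5+27-3, 10+12-3, …, 30+3-3, 28+0) = 30
v[8] = max(3+30-3, 5+30-3, 10+27-3, …, 28+3-3, 40+0) = 40
v[9] = max(3+40-3, 5+30-3, 10+30-3, …, 40+3-3, 41+0) = 41
v[10] = max(3+41-3, 5+40-3, 10+30-3, …, 41+3-3, 24+0) = 51
One optimal plan: pieces 5 + 5 (1 cut) → $54 − $3 = $51.

51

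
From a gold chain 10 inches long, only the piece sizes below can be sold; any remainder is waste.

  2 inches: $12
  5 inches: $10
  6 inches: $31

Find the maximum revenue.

60

Let best[k] be the best obtainable value from length k. For each k, try every first piece i and keep the best of price[i] + best[k−i].
best[1] = 0
best[2] = 12
best[3] = 12
best[4] = 24  (first piece 2, then best[2]=12)
best[5] = max(12+12, 10+0) = 24
best[6] = max(12+24, 10+0, 31+0) = 36
best[7] = max(12+24, 10+12, 31+0) = 36
best[8] = max(12+36, 10+12, 31+12) = 48
best[9] = max(12+36, 10+24, 31+12) = 48
best[10] = max(12+48, 10+24, 31+24) = 60
One optimal cutting: 2 + 2 + 2 + 2 + 2 → $60.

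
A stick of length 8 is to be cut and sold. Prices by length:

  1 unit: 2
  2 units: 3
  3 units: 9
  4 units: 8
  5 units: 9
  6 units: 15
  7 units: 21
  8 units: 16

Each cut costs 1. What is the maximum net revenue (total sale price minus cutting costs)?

22

Build v[k] bottom-up: v[k] = max over allowed piece i of (p[i] + v[k−i]) − 1 per cut.
v[1] = 2
v[2] = 3  (first piece 1, then v[1]=2)
v[3] = 9
v[4] = 10  (first piece 1, then v[3]=9)
v[5] = 11  (first piece 1, then v[4]=10)
v[6] = 17  (first piece 3, then v[3]=9)
v[7] = 21
v[8] = 22  (first piece 1, then v[7]=21)
One optimal plan: pieces 7 + 1 (1 cut) → 23 − 1 = 22.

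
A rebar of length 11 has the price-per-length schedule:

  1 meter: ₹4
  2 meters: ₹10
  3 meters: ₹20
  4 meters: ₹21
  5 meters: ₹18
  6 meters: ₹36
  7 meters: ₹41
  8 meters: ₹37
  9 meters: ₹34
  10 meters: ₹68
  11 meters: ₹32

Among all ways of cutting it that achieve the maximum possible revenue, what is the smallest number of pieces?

Build r[k] bottom-up: r[k] = max over allowed piece i of (p[i] + r[k−i]).
r[1] = 4
r[2] = max(4+4, 10+0) = 10
r[3] = max(4+10, 10+4, 20+0) = 20
r[4] = max(4+20, 10+10, 20+4, 21+0) = 24
r[5] = max(4+24, 10+20, 20+10, 21+4, 18+0) = 30
r[6] = max(4+30, 10+24, 20+20, 21+10, 18+4, 36+0) = 40
r[7] = max(4+40, 10+30, 20+24, …, 36+4, 41+0) = 44
r[8] = max(4+44, 10+40, 20+30, …, 41+4, 37+0) = 50
r[9] = max(4+50, 10+44, 20+40, …, 37+4, 34+0) = 60
r[10] = max(4+60, 10+50, 20+44, …, 34+4, 68+0) = 68
r[11] = max(4+68, 10+60, 20+50, …, 68+4, 32+0) = 72
Maximum revenue is ₹72.
Now minimize piece count subject to staying optimal: for each k, pieces[k] = 1 + min over i with p[i]+r[k−i]=r[k] of pieces[k−i].
pieces[8] = 3
pieces[9] = 3
pieces[10] = 1
pieces[11] = 2

2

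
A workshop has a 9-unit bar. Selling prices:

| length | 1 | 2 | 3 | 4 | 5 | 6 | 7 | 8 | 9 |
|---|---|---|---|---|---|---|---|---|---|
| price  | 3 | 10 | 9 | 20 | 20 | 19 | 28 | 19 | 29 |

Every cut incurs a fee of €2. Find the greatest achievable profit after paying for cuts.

Build net[k] bottom-up: net[k] = max over allowed piece i of (p[i] + net[k−i]) − 2 per cut.
net[1] = 3
net[2] = 10
net[3] = 11  (first piece 1, then net[2]=10)
net[4] = 20
net[5] = 21  (first piece 1, then net[4]=20)
net[6] = 28  (first piece 2, then net[4]=20)
net[7] = 29  (first piece 1, then net[6]=28)
net[8] = 38  (first piece 4, then net[4]=20)
net[9] = 39  (first piece 1, then net[8]=38)
One optimal plan: pieces 4 + 4 + 1 (2 cuts) → €43 − €4 = €39.

39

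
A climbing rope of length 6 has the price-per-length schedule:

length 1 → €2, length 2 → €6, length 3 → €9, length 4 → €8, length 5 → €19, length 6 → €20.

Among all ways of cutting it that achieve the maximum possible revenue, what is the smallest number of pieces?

2

Let r[k] be the best obtainable value from length k. For each k, try every first piece i and keep the best of price[i] + r[k−i].
r[1] = 2
r[2] = max(2+2, 6+0) = 6
r[3] = max(2+6, 6+2, 9+0) = 9
r[4] = max(2+9, 6+6, 9+2, 8+0) = 12
r[5] = max(2+12, 6+9, 9+6, 8+2, 19+0) = 19
r[6] = max(2+19, 6+12, 9+9, 8+6, 19+2, 20+0) = 21
Maximum revenue is €21.
Now minimize piece count subject to staying optimal: for each k, pieces[k] = 1 + min over i with p[i]+r[k−i]=r[k] of pieces[k−i].
pieces[3] = 1
pieces[4] = 2
pieces[5] = 1
pieces[6] = 2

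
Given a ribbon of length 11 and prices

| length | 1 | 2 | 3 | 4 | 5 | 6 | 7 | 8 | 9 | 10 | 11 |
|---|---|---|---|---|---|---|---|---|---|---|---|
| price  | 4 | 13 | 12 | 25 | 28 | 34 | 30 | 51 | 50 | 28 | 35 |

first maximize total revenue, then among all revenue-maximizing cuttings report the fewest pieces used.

6

Let r[k] be the best obtainable value from length k. For each k, try every first piece i and keep the best of price[i] + r[k−i].
r[1] = 4
r[2] = 13
r[3] = 17  (first piece 1, then r[2]=13)
r[4] = 26  (first piece 2, then r[2]=13)
r[5] = 30  (first piece 1, then r[4]=26)
r[6] = 39  (first piece 2, then r[4]=26)
r[7] = 43  (first piece 1, then r[6]=39)
r[8] = 52  (first piece 2, then r[6]=39)
r[9] = 56  (first piece 1, then r[8]=52)
r[10] = 65  (first piece 2, then r[8]=52)
r[11] = 69  (first piece 1, then r[10]=65)
Maximum revenue is ¢69.
Now minimize piece count subject to staying optimal: for each k, pieces[k] = 1 + min over i with p[i]+r[k−i]=r[k] of pieces[k−i].
pieces[8] = 4
pieces[9] = 5
pieces[10] = 5
pieces[11] = 6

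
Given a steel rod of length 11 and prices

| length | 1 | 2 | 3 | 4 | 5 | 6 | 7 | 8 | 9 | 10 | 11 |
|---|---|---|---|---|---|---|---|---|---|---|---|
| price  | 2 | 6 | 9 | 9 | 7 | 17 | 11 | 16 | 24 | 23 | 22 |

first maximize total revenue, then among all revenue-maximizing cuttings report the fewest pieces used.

Build r[k] bottom-up: r[k] = max over allowed piece i of (p[i] + r[k−i]).
r[1] = 2
r[2] = max(2+2, 6+0) = 6
r[3] = max(2+6, 6+2, 9+0) = 9
r[4] = max(2+9, 6+6, 9+2, 9+0) = 12
r[5] = max(2+12, 6+9, 9+6, 9+2, 7+0) = 15
r[6] = max(2+15, 6+12, 9+9, 9+6, 7+2, 17+0) = 18
r[7] = max(2+18, 6+15, 9+12, …, 17+2, 11+0) = 21
r[8] = max(2+21, 6+18, 9+15, …, 11+2, 16+0) = 24
r[9] = max(2+24, 6+21, 9+18, …, 16+2, 24+0) = 27
r[10] = max(2+27, 6+24, 9+21, …, 24+2, 23+0) = 30
r[11] = max(2+30, 6+27, 9+24, …, 23+2, 22+0) = 33
Maximum revenue is $33.
Now minimize piece count subject to staying optimal: for each k, pieces[k] = 1 + min over i with p[i]+r[k−i]=r[k] of pieces[k−i].
pieces[8] = 3
pieces[9] = 3
pieces[10] = 4
pieces[11] = 4

4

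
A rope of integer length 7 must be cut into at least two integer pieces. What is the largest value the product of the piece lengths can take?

12

Define g[k] = max over 1≤i<k of i · max(k−i, g[k−i]); the inner max lets the remainder stay uncut if that's better.
g[2] = 1·max(1,0) = 1·1 = 1
g[3] = 1·max(2,1) = 1·2 = 2
g[4] = 2·max(2,1) = 2·2 = 4
g[5] = 2·max(3,2) = 2·3 = 6
g[6] = 3·max(3,2) = 3·3 = 9
g[7] = 2·max(5,6) = 2·6 = 12
One optimal split: 3 + 2 + 2; product 3·2·2 = 12.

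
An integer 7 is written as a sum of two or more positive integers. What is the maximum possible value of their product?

12

Define f[k] = max over 1≤i<k of i · max(k−i, f[k−i]); the inner max lets the remainder stay uncut if that's better.
f[2] = 1*max(1,0) = 1*1 = 1
f[3] = 1*max(2,1) = 1*2 = 2
f[4] = 2*max(2,1) = 2*2 = 4
f[5] = 2*max(3,2) = 2*3 = 6
f[6] = 3*max(3,2) = 3*3 = 9
f[7] = 2*max(5,6) = 2*6 = 12
One optimal split: 3 + 2 + 2; product 3*2*2 = 12.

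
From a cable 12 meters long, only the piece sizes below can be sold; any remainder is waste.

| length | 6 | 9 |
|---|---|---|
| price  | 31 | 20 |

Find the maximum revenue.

62

Let f[k] be the best obtainable value from length k. For each k, try every first piece i and keep the best of price[i] + f[k−i].
f[1] = 0
f[2] = 0
f[3] = 0
f[4] = 0
f[5] = 0
f[6] = 31
f[7] = 31
f[8] = 31
f[9] = max(31+0, 20+0) = 31
f[10] = max(31+0, 20+0) = 31
f[11] = max(31+0, 20+0) = 31
f[12] = max(31+31, 20+0) = 62
One optimal cutting: 6 + 6 → €62.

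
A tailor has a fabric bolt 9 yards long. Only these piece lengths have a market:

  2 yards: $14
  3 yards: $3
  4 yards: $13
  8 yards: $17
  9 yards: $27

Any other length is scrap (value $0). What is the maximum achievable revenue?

56

Build r[k] bottom-up: r[k] = max over allowed piece i of (p[i] + r[k−i]).
r[1] = 0
r[2] = 14
r[3] = max(14+0, 3+0) = 14
r[4] = max(14+14, 3+0, 13+0) = 28
r[5] = max(14+14, 3+14, 13+0) = 28
r[6] = max(14+28, 3+14, 13+14) = 42
r[7] = max(14+28, 3+28, 13+14) = 42
r[8] = max(14+42, 3+28, 13+28, 17+0) = 56
r[9] = max(14+42, 3+42, 13+28, 17+0, 27+0) = 56
One optimal cutting: pieces 2 + 2 + 2 + 2 with 1 yard of scrap → $56.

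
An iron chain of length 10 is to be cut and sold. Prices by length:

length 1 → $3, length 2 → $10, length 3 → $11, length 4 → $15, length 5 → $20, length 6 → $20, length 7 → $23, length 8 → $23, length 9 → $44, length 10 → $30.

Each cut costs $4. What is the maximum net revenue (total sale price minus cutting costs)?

43

Let r[k] be the best obtainable value from length k. For each k, try every first piece i and keep the best of price[i] + r[k−i] minus the 4 cut fee when i<k.
r[1] = 3
r[2] = max(3+3-4, 10+0) = 10
r[3] = max(3+10-4, 10+3-4, 11+0) = 11
r[4] = max(3+11-4, 10+10-4, 11+3-4, 15+0) = 16
r[5] = max(3+16-4, 10+11-4, 11+10-4, 15+3-4, 20+0) = 20
r[6] = max(3+20-4, 10+16-4, 11+11-4, 15+10-4, 20+3-4, 20+0) = 22
r[7] = max(3+22-4, 10+20-4, 11+16-4, …, 20+3-4, 23+0) = 26
r[8] = max(3+26-4, 10+22-4, 11+20-4, …, 23+3-4, 23+0) = 28
r[9] = max(3+28-4, 10+26-4, 11+22-4, …, 23+3-4, 44+0) = 44
r[10] = max(3+44-4, 10+28-4, 11+26-4, …, 44+3-4, 30+0) = 43
One optimal plan: pieces 9 + 1 (1 cut) → $47 − $4 = $43.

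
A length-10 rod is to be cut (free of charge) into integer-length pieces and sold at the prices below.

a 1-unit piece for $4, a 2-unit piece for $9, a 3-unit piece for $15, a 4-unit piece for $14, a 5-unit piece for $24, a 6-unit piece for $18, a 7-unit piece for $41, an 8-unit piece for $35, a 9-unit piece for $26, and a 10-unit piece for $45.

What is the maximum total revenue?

Build best[k] bottom-up: best[k] = max over allowed piece i of (p[i] + best[k−i]).
best[1] = 4
best[2] = max(4+4, 9+0) = 9
best[3] = max(4+9, 9+4, 15+0) = 15
best[4] = max(4+15, 9+9, 15+4, 14+0) = 19
best[5] = max(4+19, 9+15, 15+9, 14+4, 24+0) = 24
best[6] = max(4+24, 9+19, 15+15, 14+9, 24+4, 18+0) = 30
best[7] = max(4+30, 9+24, 15+19, …, 18+4, 41+0) = 41
best[8] = max(4+41, 9+30, 15+24, …, 41+4, 35+0) = 45
best[9] = max(4+45, 9+41, 15+30, …, 35+4, 26+0) = 50
best[10] = max(4+50, 9+45, 15+41, …, 26+4, 45+0) = 56
One optimal cutting: 7 + 3 → $41 + $15 = $56.

56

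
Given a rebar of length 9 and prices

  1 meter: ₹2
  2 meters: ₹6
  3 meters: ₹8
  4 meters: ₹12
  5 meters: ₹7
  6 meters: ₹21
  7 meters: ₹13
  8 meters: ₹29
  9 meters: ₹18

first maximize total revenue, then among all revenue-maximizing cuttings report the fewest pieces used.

Let r[k] be the best obtainable value from length k. For each k, try every first piece i and keep the best of price[i] + r[k−i].
r[1] = 2
r[2] = 6
r[3] = 8  (first piece 1, then r[2]=6)
r[4] = 12  (first piece 2, then r[2]=6)
r[5] = 14  (first piece 1, then r[4]=12)
r[6] = 21
r[7] = 23  (first piece 1, then r[6]=21)
r[8] = 29
r[9] = 31  (first piece 1, then r[8]=29)
Maximum revenue is ₹31.
Now minimize piece count subject to staying optimal: for each k, pieces[k] = 1 + min over i with p[i]+r[k−i]=r[k] of pieces[k−i].
pieces[6] = 1
pieces[7] = 2
pieces[8] = 1
pieces[9] = 2

2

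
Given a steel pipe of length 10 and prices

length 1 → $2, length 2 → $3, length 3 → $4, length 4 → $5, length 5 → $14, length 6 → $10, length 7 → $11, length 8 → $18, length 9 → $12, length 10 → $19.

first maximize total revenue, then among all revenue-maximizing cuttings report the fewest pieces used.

2

Let r[k] be the best obtainable value from length k. For each k, try every first piece i and keep the best of price[i] + r[k−i].
r[1] = 2
r[2] = max(2+2, 3+0) = 4
r[3] = max(2+4, 3+2, 4+0) = 6
r[4] = max(2+6, 3+4, 4+2, 5+0) = 8
r[5] = max(2+8, 3+6, 4+4, 5+2, 14+0) = 14
r[6] = max(2+14, 3+8, 4+6, 5+4, 14+2, 10+0) = 16
r[7] = max(2+16, 3+14, 4+8, …, 10+2, 11+0) = 18
r[8] = max(2+18, 3+16, 4+14, …, 11+2, 18+0) = 20
r[9] = max(2+20, 3+18, 4+16, …, 18+2, 12+0) = 22
r[10] = max(2+22, 3+20, 4+18, …, 12+2, 19+0) = 28
Maximum revenue is $28.
Now minimize piece count subject to staying optimal: for each k, pieces[k] = 1 + min over i with p[i]+r[k−i]=r[k] of pieces[k−i].
pieces[7] = 3
pieces[8] = 4
pieces[9] = 5
pieces[10] = 2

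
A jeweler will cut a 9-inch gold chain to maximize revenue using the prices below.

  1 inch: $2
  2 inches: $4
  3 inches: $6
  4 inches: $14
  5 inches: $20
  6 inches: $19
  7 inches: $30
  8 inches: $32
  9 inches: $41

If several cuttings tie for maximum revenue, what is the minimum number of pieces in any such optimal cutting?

1

Let r[k] be the best obtainable value from length k. For each k, try every first piece i and keep the best of price[i] + r[k−i].
r[1] = 2
r[2] = 4  (first piece 1, then r[1]=2)
r[3] = 6  (first piece 1, then r[2]=4)
r[4] = 14
r[5] = 20
r[6] = 22  (first piece 1, then r[5]=20)
r[7] = 30
r[8] = 32  (first piece 1, then r[7]=30)
r[9] = 41
Maximum revenue is $41.
Now minimize piece count subject to staying optimal: for each k, pieces[k] = 1 + min over i with p[i]+r[k−i]=r[k] of pieces[k−i].
pieces[6] = 2
pieces[7] = 1
pieces[8] = 1
pieces[9] = 1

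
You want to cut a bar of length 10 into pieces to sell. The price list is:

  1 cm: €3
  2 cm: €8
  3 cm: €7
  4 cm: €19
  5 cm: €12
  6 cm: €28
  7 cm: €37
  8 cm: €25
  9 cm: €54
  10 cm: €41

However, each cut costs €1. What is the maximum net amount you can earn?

56

Let v[k] be the best obtainable value from length k. For each k, try every first piece i and keep the best of price[i] + v[k−i] minus the 1 cut fee when i<k.
v[1] = 3
v[2] = 8
v[3] = 10  (first piece 1, then v[2]=8)
v[4] = 19
v[5] = 21  (first piece 1, then v[4]=19)
v[6] = 28
v[7] = 37
v[8] = 39  (first piece 1, then v[7]=37)
v[9] = 54
v[10] = 56  (first piece 1, then v[9]=54)
One optimal plan: pieces 9 + 1 (1 cut) → €57 − €1 = €56.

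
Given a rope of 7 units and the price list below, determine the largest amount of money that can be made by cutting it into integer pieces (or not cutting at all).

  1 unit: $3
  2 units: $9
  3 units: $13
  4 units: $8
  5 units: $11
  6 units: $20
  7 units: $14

Consider every possible first cut. r[k] is the best of p[i]+r[k−i] over all sellable i≤k.
r[1] = 3
r[2] = max(3+3, 9+0) = 9
r[3] = max(3+9, 9+3, 13+0) = 13
r[4] = max(3+13, 9+9, 13+3, 8+0) = 18
r[5] = max(3+18, 9+13, 13+9, 8+3, 11+0) = 22
r[6] = max(3+22, 9+18, 13+13, 8+9, 11+3, 20+0) = 27
r[7] = max(3+27, 9+22, 13+18, …, 20+3, 14+0) = 31
One optimal cutting: 3 + 2 + 2 → $13 + $9 + $9 = $31.

31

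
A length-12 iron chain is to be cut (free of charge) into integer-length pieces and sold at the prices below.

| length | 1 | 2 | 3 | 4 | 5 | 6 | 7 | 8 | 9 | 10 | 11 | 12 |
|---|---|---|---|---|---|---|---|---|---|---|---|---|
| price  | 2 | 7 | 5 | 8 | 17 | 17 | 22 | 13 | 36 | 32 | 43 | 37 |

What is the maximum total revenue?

45

Consider every possible first cut. v[k] is the best of p[i]+v[k−i] over all sellable i≤k.
v[1] = 2
v[2] = 7
v[3] = 9  (first piece 1, then v[2]=7)
v[4] = 14  (first piece 2, then v[2]=7)
v[5] = 17
v[6] = 21  (first piece 2, then v[4]=14)
v[7] = 24  (first piece 2, then v[5]=17)
v[8] = 28  (first piece 2, then v[6]=21)
v[9] = 36
v[10] = 38  (first piece 1, then v[9]=36)
v[11] = 43  (first piece 2, then v[9]=36)
v[12] = 45  (first piece 1, then v[11]=43)
One optimal cutting: 9 + 2 + 1 → $36 + $7 + $2 = $45.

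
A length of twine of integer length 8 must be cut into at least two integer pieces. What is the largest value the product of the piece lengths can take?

Fill m[k] for k=2..8: at each k try every first piece i and multiply by the better of (k−i) uncut or m[k−i].
m[2] = 1×max(1,0) = 1×1 = 1
m[3] = max(1×2, 2×1) = 2
m[4] = max(1×3, 2×2, 3×1) = 4
m[5] = max(1×4, 2×3, 3×2, 4×1) = 6
m[6] = max(1×6, 2×4, 3×3, 4×2, 5×1) = 9
m[7] = max(1×9, 2×6, 3×4, 4×3, 5×2, 6×1) = 12
m[8] = max(1×12, 2×9, 3×6, …, 6×2, 7×1) = 18
One optimal split: 3 + 3 + 2; product 3×3×2 = 18.

18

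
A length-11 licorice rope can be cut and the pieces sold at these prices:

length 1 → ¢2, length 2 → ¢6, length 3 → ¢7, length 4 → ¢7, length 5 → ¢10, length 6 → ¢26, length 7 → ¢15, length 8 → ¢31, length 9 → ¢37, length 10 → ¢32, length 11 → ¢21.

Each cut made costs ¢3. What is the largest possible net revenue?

40

Let r[k] be the best obtainable value from length k. For each k, try every first piece i and keep the best of price[i] + r[k−i] minus the 3 cut fee when i<k.
r[1] = 2
r[2] = max(2+2-3, 6+0) = 6
r[3] = max(2+6-3, 6+2-3, 7+0) = 7
r[4] = max(2+7-3, 6+6-3, 7+2-3, 7+0) = 9
r[5] = max(2+9-3, 6+7-3, 7+6-3, 7+2-3, 10+0) = 10
r[6] = max(2+10-3, 6+9-3, 7+7-3, 7+6-3, 10+2-3, 26+0) = 26
r[7] = max(2+26-3, 6+10-3, 7+9-3, …, 26+2-3, 15+0) = 25
r[8] = max(2+25-3, 6+26-3, 7+10-3, …, 15+2-3, 31+0) = 31
r[9] = max(2+31-3, 6+25-3, 7+26-3, …, 31+2-3, 37+0) = 37
r[10] = max(2+37-3, 6+31-3, 7+25-3, …, 37+2-3, 32+0) = 36
r[11] = max(2+36-3, 6+37-3, 7+31-3, …, 32+2-3, 21+0) = 40
One optimal plan: pieces 9 + 2 (1 cut) → ¢43 − ¢3 = ¢40.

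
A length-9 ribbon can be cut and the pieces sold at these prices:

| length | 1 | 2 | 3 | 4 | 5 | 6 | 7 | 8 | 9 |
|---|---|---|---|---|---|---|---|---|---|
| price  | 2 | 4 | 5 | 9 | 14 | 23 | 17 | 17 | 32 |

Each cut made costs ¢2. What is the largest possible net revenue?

32

Let net[k] be the best obtainable value from length k. For each k, try every first piece i and keep the best of price[i] + net[k−i] minus the 2 cut fee when i<k.
net[1] = 2
net[2] = 4
net[3] = 5
net[4] = 9
net[5] = 14
net[6] = 23
net[7] = 23  (first piece 1, then net[6]=23)
net[8] = 25  (first piece 2, then net[6]=23)
net[9] = 32
Best is to make no cuts and sell whole for ¢32.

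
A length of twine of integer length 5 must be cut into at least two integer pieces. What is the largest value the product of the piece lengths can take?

Define f[k] = max over 1≤i<k of i · max(k−i, f[k−i]); the inner max lets the remainder stay uncut if that's better.
f[2] = 1*max(1,0) = 1*1 = 1
f[3] = 1*max(2,1) = 1*2 = 2
f[4] = 2*max(2,1) = 2*2 = 4
f[5] = 2*max(3,2) = 2*3 = 6
One optimal split: 3 + 2; product 3*2 = 6.

6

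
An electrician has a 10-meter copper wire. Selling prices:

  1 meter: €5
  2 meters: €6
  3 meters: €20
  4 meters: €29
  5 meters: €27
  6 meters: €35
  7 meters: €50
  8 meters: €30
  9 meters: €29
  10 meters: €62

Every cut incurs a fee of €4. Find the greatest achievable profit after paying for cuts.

66

Let net[k] be the best obtainable value from length k. For each k, try every first piece i and keep the best of price[i] + net[k−i] minus the 4 cut fee when i<k.
net[1] = 5
net[2] = max(5+5-4, 6+0) = 6
net[3] = max(5+6-4, 6+5-4, 20+0) = 20
net[4] = max(5+20-4, 6+6-4, 20+5-4, 29+0) = 29
net[5] = max(5+29-4, 6+20-4, 20+6-4, 29+5-4, 27+0) = 30
net[6] = max(5+30-4, 6+29-4, 20+20-4, 29+6-4, 27+5-4, 35+0) = 36
net[7] = max(5+36-4, 6+30-4, 20+29-4, …, 35+5-4, 50+0) = 50
net[8] = max(5+50-4, 6+36-4, 20+30-4, …, 50+5-4, 30+0) = 54
net[9] = max(5+54-4, 6+50-4, 20+36-4, …, 30+5-4, 29+0) = 55
net[10] = max(5+55-4, 6+54-4, 20+50-4, …, 29+5-4, 62+0) = 66
One optimal plan: pieces 7 + 3 (1 cut) → €70 − €4 = €66.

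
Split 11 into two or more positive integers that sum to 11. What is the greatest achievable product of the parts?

Let f[k] be the best product for length k (with at least one cut). For each first piece i, the rest contributes max(k−i, f[k−i]).
Small cases: f[2]=1, f[3]=2, f[4]=4, f[5]=6, f[6]=9.
f[7] = 2×max(5,6) = 2×6 = 12
f[8] = 2×max(6,9) = 2×9 = 18
f[9] = 3×max(6,9) = 3×9 = 27
f[10] = 2×max(8,18) = 2×18 = 36
f[11] = 2×max(9,27) = 2×27 = 54
One optimal split: 3 + 3 + 3 + 2; product 3×3×3×2 = 54.

54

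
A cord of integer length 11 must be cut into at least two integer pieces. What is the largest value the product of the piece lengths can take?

Let P[k] be the best product for length k (with at least one cut). For each first piece i, the rest contributes max(k−i, P[k−i]).
P[2] = 1*max(1,0) = 1*1 = 1
P[3] = 1*max(2,1) = 1*2 = 2
P[4] = 2*max(2,1) = 2*2 = 4
P[5] = 2*max(3,2) = 2*3 = 6
P[6] = 3*max(3,2) = 3*3 = 9
P[7] = 2*max(5,6) = 2*6 = 12
P[8] = 2*max(6,9) = 2*9 = 18
P[9] = 3*max(6,9) = 3*9 = 27
P[10] = 2*max(8,18) = 2*18 = 36
P[11] = 2*max(9,27) = 2*27 = 54
One optimal split: 3 + 3 + 3 + 2; product 3*3*3*2 = 54.

54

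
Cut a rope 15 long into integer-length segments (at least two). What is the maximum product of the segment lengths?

Let m[k] be the best product for length k (with at least one cut). For each first piece i, the rest contributes max(k−i, m[k−i]).
m[2] = 1×max(1,0) = 1×1 = 1
m[3] = 1×max(2,1) = 1×2 = 2
m[4] = 2×max(2,1) = 2×2 = 4
m[5] = 2×max(3,2) = 2×3 = 6
m[6] = 3×max(3,2) = 3×3 = 9
m[7] = 2×max(5,6) = 2×6 = 12
m[8] = 2×max(6,9) = 2×9 = 18
m[9] = 3×max(6,9) = 3×9 = 27
m[10] = 2×max(8,18) = 2×18 = 36
m[11] = 2×max(9,27) = 2×27 = 54
m[12] = 3×max(9,27) = 3×27 = 81
m[13] = 2×max(11,54) = 2×54 = 108
m[14] = 2×max(12,81) = 2×81 = 162
m[15] = 3×max(12,81) = 3×81 = 243
One optimal split: 3 + 3 + 3 + 3 + 3; product 3×3×3×3×3 = 243.

243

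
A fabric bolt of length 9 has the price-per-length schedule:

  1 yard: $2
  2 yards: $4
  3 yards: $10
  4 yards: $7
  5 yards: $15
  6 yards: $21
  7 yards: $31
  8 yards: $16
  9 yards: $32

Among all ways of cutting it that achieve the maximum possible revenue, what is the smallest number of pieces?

2

Let r[k] be the best obtainable value from length k. For each k, try every first piece i and keep the best of price[i] + r[k−i].
r[1] = 2
r[2] = max(2+2, 4+0) = 4
r[3] = max(2+4, 4+2, 10+0) = 10
r[4] = max(2+10, 4+4, 10+2, 7+0) = 12
r[5] = max(2+12, 4+10, 10+4, 7+2, 15+0) = 15
r[6] = max(2+15, 4+12, 10+10, 7+4, 15+2, 21+0) = 21
r[7] = max(2+21, 4+15, 10+12, …, 21+2, 31+0) = 31
r[8] = max(2+31, 4+21, 10+15, …, 31+2, 16+0) = 33
r[9] = max(2+33, 4+31, 10+21, …, 16+2, 32+0) = 35
Maximum revenue is $35.
Now minimize piece count subject to staying optimal: for each k, pieces[k] = 1 + min over i with p[i]+r[k−i]=r[k] of pieces[k−i].
pieces[6] = 1
pieces[7] = 1
pieces[8] = 2
pieces[9] = 2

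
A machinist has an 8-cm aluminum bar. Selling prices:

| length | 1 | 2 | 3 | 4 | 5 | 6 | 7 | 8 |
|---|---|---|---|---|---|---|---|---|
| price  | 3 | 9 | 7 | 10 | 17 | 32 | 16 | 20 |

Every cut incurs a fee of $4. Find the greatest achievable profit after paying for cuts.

Let v[k] be the best obtainable value from length k. For each k, try every first piece i and keep the best of price[i] + v[k−i] minus the 4 cut fee when i<k.
v[1] = 3
v[2] = 9
v[3] = 8  (first piece 1, then v[2]=9)
v[4] = 14  (first piece 2, then v[2]=9)
v[5] = 17
v[6] = 32
v[7] = 31  (first piece 1, then v[6]=32)
v[8] = 37  (first piece 2, then v[6]=32)
One optimal plan: pieces 6 + 2 (1 cut) → $41 − $4 = $37.

37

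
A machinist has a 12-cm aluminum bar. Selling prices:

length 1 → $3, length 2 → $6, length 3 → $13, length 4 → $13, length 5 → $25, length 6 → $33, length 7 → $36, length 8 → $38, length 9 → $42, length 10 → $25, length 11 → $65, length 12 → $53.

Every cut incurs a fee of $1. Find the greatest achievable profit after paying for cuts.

Let net[k] be the best obtainable value from length k. For each k, try every first piece i and keep the best of price[i] + net[k−i] minus the 1 cut fee when i<k.
net[1] = 3
net[2] = 6
net[3] = 13
net[4] = 15  (first piece 1, then net[3]=13)
net[5] = 25
net[6] = 33
net[7] = 36
net[8] = 38  (first piece 1, then net[7]=36)
net[9] = 45  (first piece 3, then net[6]=33)
net[10] = 49  (first piece 5, then net[5]=25)
net[11] = 65
net[12] = 67  (first piece 1, then net[11]=65)
One optimal plan: pieces 11 + 1 (1 cut) → $68 − $1 = $67.

67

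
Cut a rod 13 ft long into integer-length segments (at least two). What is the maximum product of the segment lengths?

108

Let g[k] be the best product for length k (with at least one cut). For each first piece i, the rest contributes max(k−i, g[k−i]).
g[2] = 1*max(1,0) = 1*1 = 1
g[3] = max(1*2, 2*1) = 2
g[4] = max(1*3, 2*2, 3*1) = 4
g[5] = max(1*4, 2*3, 3*2, 4*1) = 6
g[6] = max(1*6, 2*4, 3*3, 4*2, 5*1) = 9
g[7] = max(1*9, 2*6, 3*4, 4*3, 5*2, 6*1) = 12
g[8] = max(1*12, 2*9, 3*6, …, 6*2, 7*1) = 18
g[9] = max(1*18, 2*12, 3*9, …, 7*2, 8*1) = 27
g[10] = max(1*27, 2*18, 3*12, …, 8*2, 9*1) = 36
g[11] = max(1*36, 2*27, 3*18, …, 9*2, 10*1) = 54
g[12] = max(1*54, 2*36, 3*27, …, 10*2, 11*1) = 81
g[13] = max(1*81, 2*54, 3*36, …, 11*2, 12*1) = 108
One optimal split: 3 + 3 + 3 + 2 + 2; product 3*3*3*2*2 = 108.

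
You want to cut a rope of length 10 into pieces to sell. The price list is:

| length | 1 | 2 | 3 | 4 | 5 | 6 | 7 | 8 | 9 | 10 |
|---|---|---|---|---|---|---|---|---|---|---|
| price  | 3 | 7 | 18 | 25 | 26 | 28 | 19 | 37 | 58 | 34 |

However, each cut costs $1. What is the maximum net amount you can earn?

Consider every possible first cut. net[k] is the best of p[i]+net[k−i] over all sellable i≤k, charging 1 whenever i<k.
net[1] = 3
net[2] = max(3+3-1, 7+0) = 7
net[3] = max(3+7-1, 7+3-1, 18+0) = 18
net[4] = max(3+18-1, 7+7-1, 18+3-1, 25+0) = 25
net[5] = max(3+25-1, 7+18-1, 18+7-1, 25+3-1, 26+0) = 27
net[6] = max(3+27-1, 7+25-1, 18+18-1, 25+7-1, 26+3-1, 28+0) = 35
net[7] = max(3+35-1, 7+27-1, 18+25-1, …, 28+3-1, 19+0) = 42
net[8] = max(3+42-1, 7+35-1, 18+27-1, …, 19+3-1, 37+0) = 49
net[9] = max(3+49-1, 7+42-1, 18+35-1, …, 37+3-1, 58+0) = 58
net[10] = max(3+58-1, 7+49-1, 18+42-1, …, 58+3-1, 34+0) = 60
One optimal plan: pieces 9 + 1 (1 cut) → $61 − $1 = $60.

60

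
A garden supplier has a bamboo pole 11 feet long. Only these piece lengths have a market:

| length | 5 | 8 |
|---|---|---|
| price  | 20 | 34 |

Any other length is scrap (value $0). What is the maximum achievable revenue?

40

Consider every possible first cut. best[k] is the best of p[i]+best[k−i] over all sellable i≤k.
best[1] = 0
best[2] = 0
best[3] = 0
best[4] = 0
best[5] = 20
best[6] = 20
best[7] = 20
best[8] = 34
best[9] = 34
best[10] = 40  (first piece 5, then best[5]=20)
best[11] = 40
One optimal cutting: pieces 5 + 5 with 1 foot of scrap → $40.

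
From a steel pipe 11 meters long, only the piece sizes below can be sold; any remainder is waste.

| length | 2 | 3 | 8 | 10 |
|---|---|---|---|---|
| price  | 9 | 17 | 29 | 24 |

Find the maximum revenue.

60

Let f[k] be the best obtainable value from length k. For each k, try every first piece i and keep the best of price[i] + f[k−i].
f[1] = 0
f[2] = 9
f[3] = 17
f[4] = 18  (first piece 2, then f[2]=9)
f[5] = 26  (first piece 2, then f[3]=17)
f[6] = 34  (first piece 3, then f[3]=17)
f[7] = 35  (first piece 2, then f[5]=26)
f[8] = 43  (first piece 2, then f[6]=34)
f[9] = 51  (first piece 3, then f[6]=34)
f[10] = 52  (first piece 2, then f[8]=43)
f[11] = 60  (first piece 2, then f[9]=51)
One optimal cutting: 3 + 3 + 3 + 2 → $60.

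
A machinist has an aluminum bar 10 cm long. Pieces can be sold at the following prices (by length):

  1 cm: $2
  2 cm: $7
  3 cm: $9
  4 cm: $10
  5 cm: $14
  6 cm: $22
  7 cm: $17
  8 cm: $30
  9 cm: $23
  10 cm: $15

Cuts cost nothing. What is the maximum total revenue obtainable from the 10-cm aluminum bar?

Consider every possible first cut. R[k] is the best of p[i]+R[k−i] over all sellable i≤k.
R[1] = 2
R[2] = 7
R[3] = 9  (first piece 1, then R[2]=7)
R[4] = 14  (first piece 2, then R[2]=7)
R[5] = 16  (first piece 1, then R[4]=14)
R[6] = 22
R[7] = 24  (first piece 1, then R[6]=22)
R[8] = 30
R[9] = 32  (first piece 1, then R[8]=30)
R[10] = 37  (first piece 2, then R[8]=30)
One optimal cutting: 8 + 2 → $30 + $7 = $37.

37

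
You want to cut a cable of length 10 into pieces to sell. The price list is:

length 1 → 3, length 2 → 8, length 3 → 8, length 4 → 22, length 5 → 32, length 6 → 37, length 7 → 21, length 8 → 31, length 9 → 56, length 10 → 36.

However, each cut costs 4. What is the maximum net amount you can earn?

Consider every possible first cut. net[k] is the best of p[i]+net[k−i] over all sellable i≤k, charging 4 whenever i<k.
net[1] = 3
net[2] = 8
net[3] = 8
net[4] = 22
net[5] = 32
net[6] = 37
net[7] = 36  (first piece 1, then net[6]=37)
net[8] = 41  (first piece 2, then net[6]=37)
net[9] = 56
net[10] = 60  (first piece 5, then net[5]=32)
One optimal plan: pieces 5 + 5 (1 cut) → 64 − 4 = 60.

60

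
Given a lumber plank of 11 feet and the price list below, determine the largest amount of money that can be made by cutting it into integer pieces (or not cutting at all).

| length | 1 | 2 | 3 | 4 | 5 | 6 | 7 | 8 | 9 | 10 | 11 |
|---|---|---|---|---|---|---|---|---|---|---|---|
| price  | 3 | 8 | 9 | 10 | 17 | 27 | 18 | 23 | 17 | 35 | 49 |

Let best[k] be the best obtainable value from length k. For each k, try every first piece i and keep the best of price[i] + best[k−i].
best[1] = 3
best[2] = 8
best[3] = 11  (first piece 1, then best[2]=8)
best[4] = 16  (first piece 2, then best[2]=8)
best[5] = 19  (first piece 1, then best[4]=16)
best[6] = 27
best[7] = 30  (first piece 1, then best[6]=27)
best[8] = 35  (first piece 2, then best[6]=27)
best[9] = 38  (first piece 1, then best[8]=35)
best[10] = 43  (first piece 2, then best[8]=35)
best[11] = 49
Best is to sell the whole 11-foot piece uncut for $49.

49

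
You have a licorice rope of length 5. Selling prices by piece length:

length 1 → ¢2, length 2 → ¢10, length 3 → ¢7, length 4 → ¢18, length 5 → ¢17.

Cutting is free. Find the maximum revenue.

22

Build best[k] bottom-up: best[k] = max over allowed piece i of (p[i] + best[k−i]).
best[1] = 2
best[2] = max(2+2, 10+0) = 10
best[3] = max(2+10, 10+2, 7+0) = 12
best[4] = max(2+12, 10+10, 7+2, 18+0) = 20
best[5] = max(2+20, 10+12, 7+10, 18+2, 17+0) = 22
One optimal cutting: 2 + 2 + 1 → ¢10 + ¢10 + ¢2 = ¢22.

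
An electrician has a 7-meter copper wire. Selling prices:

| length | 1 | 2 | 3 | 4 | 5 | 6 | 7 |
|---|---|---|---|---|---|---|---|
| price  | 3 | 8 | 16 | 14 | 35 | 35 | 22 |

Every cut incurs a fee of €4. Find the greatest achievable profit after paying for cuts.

39

Build net[k] bottom-up: net[k] = max over allowed piece i of (p[i] + net[k−i]) − 4 per cut.
net[1] = 3
net[2] = max(3+3-4, 8+0) = 8
net[3] = max(3+8-4, 8+3-4, 16+0) = 16
net[4] = max(3+16-4, 8+8-4, 16+3-4, 14+0) = 15
net[5] = max(3+15-4, 8+16-4, 16+8-4, 14+3-4, 35+0) = 35
net[6] = max(3+35-4, 8+15-4, 16+16-4, 14+8-4, 35+3-4, 35+0) = 35
net[7] = max(3+35-4, 8+35-4, 16+15-4, …, 35+3-4, 22+0) = 39
One optimal plan: pieces 5 + 2 (1 cut) → €43 − €4 = €39.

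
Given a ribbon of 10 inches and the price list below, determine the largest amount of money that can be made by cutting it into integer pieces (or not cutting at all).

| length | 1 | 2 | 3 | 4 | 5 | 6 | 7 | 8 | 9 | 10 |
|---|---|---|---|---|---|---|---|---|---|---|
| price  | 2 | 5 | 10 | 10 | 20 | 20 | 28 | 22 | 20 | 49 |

Build best[k] bottom-up: best[k] = max over allowed piece i of (p[i] + best[k−i]).
best[1] = 2
best[2] = 5
best[3] = 10
best[4] = 12  (first piece 1, then best[3]=10)
best[5] = 20
best[6] = 22  (first piece 1, then best[5]=20)
best[7] = 28
best[8] = 30  (first piece 1, then best[7]=28)
best[9] = 33  (first piece 2, then best[7]=28)
best[10] = 49
Best is to sell the whole 10-inch piece uncut for ¢49.

49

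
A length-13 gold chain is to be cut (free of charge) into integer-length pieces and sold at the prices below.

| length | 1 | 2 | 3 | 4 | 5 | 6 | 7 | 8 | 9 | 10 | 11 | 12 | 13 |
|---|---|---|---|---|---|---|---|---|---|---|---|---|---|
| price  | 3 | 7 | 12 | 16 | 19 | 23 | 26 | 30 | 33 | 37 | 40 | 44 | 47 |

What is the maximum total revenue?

52

Build best[k] bottom-up: best[k] = max over allowed piece i of (p[i] + best[k−i]).
best[1] = 3
best[2] = max(3+3, 7+0) = 7
best[3] = max(3+7, 7+3, 12+0) = 12
best[4] = max(3+12, 7+7, 12+3, 16+0) = 16
best[5] = max(3+16, 7+12, 12+7, 16+3, 19+0) = 19
best[6] = max(3+19, 7+16, 12+12, 16+7, 19+3, 23+0) = 24
best[7] = max(3+24, 7+19, 12+16, …, 23+3, 26+0) = 28
best[8] = max(3+28, 7+24, 12+19, …, 26+3, 30+0) = 32
best[9] = max(3+32, 7+28, 12+24, …, 30+3, 33+0) = 36
best[10] = max(3+36, 7+32, 12+28, …, 33+3, 37+0) = 40
best[11] = max(3+40, 7+36, 12+32, …, 37+3, 40+0) = 44
best[12] = max(3+44, 7+40, 12+36, …, 40+3, 44+0) = 48
best[13] = max(3+48, 7+44, 12+40, …, 44+3, 47+0) = 52
One optimal cutting: 4 + 3 + 3 + 3 → $16 + $12 + $12 + $12 = $52.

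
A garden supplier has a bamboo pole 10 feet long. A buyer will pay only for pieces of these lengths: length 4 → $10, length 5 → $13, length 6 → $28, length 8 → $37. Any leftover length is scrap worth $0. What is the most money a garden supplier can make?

38

Consider every possible first cut. best[k] is the best of p[i]+best[k−i] over all sellable i≤k.
best[1] = 0
best[2] = 0
best[3] = 0
best[4] = 10
best[5] = 13
best[6] = 28
best[7] = 28
best[8] = 37
best[9] = 37
best[10] = 38  (first piece 4, then best[6]=28)
One optimal cutting: 6 + 4 → $38.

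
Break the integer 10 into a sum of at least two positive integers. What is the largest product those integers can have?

Fill m[k] for k=2..10: at each k try every first piece i and multiply by the better of (k−i) uncut or m[k−i].
m[2] = 1·max(1,0) = 1·1 = 1
m[3] = 1·max(2,1) = 1·2 = 2
m[4] = 2·max(2,1) = 2·2 = 4
m[5] = 2·max(3,2) = 2·3 = 6
m[6] = 3·max(3,2) = 3·3 = 9
m[7] = 2·max(5,6) = 2·6 = 12
m[8] = 2·max(6,9) = 2·9 = 18
m[9] = 3·max(6,9) = 3·9 = 27
m[10] = 2·max(8,18) = 2·18 = 36
One optimal split: 3 + 3 + 2 + 2; product 3·3·2·2 = 36.

36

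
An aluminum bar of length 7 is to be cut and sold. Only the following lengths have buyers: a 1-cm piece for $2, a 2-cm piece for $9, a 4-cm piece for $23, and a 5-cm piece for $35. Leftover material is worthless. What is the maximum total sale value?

44

Build best[k] bottom-up: best[k] = max over allowed piece i of (p[i] + best[k−i]).
best[1] = 2
best[2] = max(2+2, 9+0) = 9
best[3] = max(2+9, 9+2) = 11
best[4] = max(2+11, 9+9, 23+0) = 23
best[5] = max(2+23, 9+11, 23+2, 35+0) = 35
best[6] = max(2+35, 9+23, 23+9, 35+2) = 37
best[7] = max(2+37, 9+35, 23+11, 35+9) = 44
One optimal cutting: 5 + 2 → $44.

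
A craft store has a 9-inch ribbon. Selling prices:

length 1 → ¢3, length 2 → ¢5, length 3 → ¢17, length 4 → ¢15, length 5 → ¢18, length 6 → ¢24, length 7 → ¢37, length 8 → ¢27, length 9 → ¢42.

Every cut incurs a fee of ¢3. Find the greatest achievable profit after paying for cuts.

45

Build net[k] bottom-up: net[k] = max over allowed piece i of (p[i] + net[k−i]) − 3 per cut.
net[1] = 3
net[2] = max(3+3-3, 5+0) = 5
net[3] = max(3+5-3, 5+3-3, 17+0) = 17
net[4] = max(3+17-3, 5+5-3, 17+3-3, 15+0) = 17
net[5] = max(3+17-3, 5+17-3, 17+5-3, 15+3-3, 18+0) = 19
net[6] = max(3+19-3, 5+17-3, 17+17-3, 15+5-3, 18+3-3, 24+0) = 31
net[7] = max(3+31-3, 5+19-3, 17+17-3, …, 24+3-3, 37+0) = 37
net[8] = max(3+37-3, 5+31-3, 17+19-3, …, 37+3-3, 27+0) = 37
net[9] = max(3+37-3, 5+37-3, 17+31-3, …, 27+3-3, 42+0) = 45
One optimal plan: pieces 3 + 3 + 3 (2 cuts) → ¢51 − ¢6 = ¢45.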